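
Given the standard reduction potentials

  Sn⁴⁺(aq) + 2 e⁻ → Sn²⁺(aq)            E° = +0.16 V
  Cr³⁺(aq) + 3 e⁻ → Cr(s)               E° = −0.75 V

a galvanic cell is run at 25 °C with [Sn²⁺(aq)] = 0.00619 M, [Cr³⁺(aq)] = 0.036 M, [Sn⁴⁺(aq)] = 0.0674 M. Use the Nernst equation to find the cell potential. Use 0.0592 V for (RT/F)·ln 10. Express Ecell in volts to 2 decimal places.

The Sn⁴⁺/Sn²⁺ couple has the more positive E°, so it is the cathode; Cr³⁺/Cr is the anode.
E°cell = E°cat − E°an = +0.16 − (−0.75) = +0.91 V; n = 6.
For the overall reaction 3 Sn⁴⁺(aq) + 2 Cr(s) → 3 Sn²⁺(aq) + 2 Cr³⁺(aq), Q = ([Sn²⁺(aq)]^3·[Cr³⁺(aq)]^2) / [Sn⁴⁺(aq)]^3 = 1×10^−6, giving log Q = −5.998.
E = E° − (0.0592/n)·log Q = +0.91 − (0.0592/6)(−5.998) = +0.97 V.

+0.97 V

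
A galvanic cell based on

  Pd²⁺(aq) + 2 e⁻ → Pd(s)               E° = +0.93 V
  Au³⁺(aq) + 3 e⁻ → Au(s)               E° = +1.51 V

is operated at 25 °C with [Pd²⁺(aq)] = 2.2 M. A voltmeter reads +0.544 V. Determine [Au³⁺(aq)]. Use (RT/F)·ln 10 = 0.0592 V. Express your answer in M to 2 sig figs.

The Au³⁺/Au couple has the larger reduction potential, so it is the cathode: E°cell = +1.51 − (+0.93) = +0.58 V and n = 6.
From the Nernst equation, log Q = n(E° − E)/0.0592 = 6·(+0.58 − (+0.544))/0.0592 = 3.649.
Balancing electrons gives 2 Au³⁺(aq) + 3 Pd(s) → 2 Au(s) + 3 Pd²⁺(aq); thus Q = [Pd²⁺(aq)]^3 / [Au³⁺(aq)]^2.
Solving for the unknown gives log [Au³⁺(aq)] = −1.311, so [Au³⁺(aq)] ≈ 0.049 M.

0.049 M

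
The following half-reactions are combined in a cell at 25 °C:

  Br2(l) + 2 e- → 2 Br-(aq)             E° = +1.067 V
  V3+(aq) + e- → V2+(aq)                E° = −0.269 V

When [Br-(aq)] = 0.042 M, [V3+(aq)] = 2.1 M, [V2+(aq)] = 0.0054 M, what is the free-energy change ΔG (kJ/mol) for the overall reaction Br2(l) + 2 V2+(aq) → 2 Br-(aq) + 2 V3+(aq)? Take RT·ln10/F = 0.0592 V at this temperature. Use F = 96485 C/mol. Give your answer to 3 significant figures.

The standard cell potential is +1.067 − (−0.269) = +1.336 V, with n = 2 electrons in the balanced equation.
Q = ([Br-(aq)]^2·[V3+(aq)]^2) / [V2+(aq)]^2 = 267, so log Q = 2.426 and E = +1.336 − (0.0592/2)(2.426) = +1.2642 V.
ΔG = −nFE = −(2)(96485)(+1.2642) J/mol = −244 kJ/mol.

−244 kJ/mol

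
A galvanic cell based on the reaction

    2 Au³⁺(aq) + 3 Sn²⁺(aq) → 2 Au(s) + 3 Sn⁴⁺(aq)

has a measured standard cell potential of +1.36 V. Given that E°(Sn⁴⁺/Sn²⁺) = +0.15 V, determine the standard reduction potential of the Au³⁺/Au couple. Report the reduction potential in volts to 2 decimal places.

In the reaction as written the Au³⁺/Au couple is reduced (cathode) and Sn⁴⁺/Sn²⁺ is oxidized (anode), so E°cell = E°(Au³⁺/Au) − E°(Sn⁴⁺/Sn²⁺).
E°(Au³⁺/Au) = E°cell + E°(anode) = +1.36 + (+0.15) = +1.51 V.

+1.51 V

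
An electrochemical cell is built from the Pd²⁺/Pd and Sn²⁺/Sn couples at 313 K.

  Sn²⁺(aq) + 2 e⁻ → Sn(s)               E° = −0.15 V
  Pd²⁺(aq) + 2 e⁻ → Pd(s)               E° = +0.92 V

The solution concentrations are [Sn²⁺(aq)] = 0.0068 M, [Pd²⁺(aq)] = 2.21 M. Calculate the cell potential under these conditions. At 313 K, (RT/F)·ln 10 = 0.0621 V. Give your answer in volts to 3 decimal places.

+1.148 V

Since E°(Pd²⁺/Pd) > E°(Sn²⁺/Sn), Pd²⁺/Pd serves as the cathode.
E°cell = E°cat − E°an = +0.92 − (−0.15) = +1.07 V; n = 2.
The balanced reaction is Pd²⁺(aq) + Sn(s) → Pd(s) + Sn²⁺(aq), so Q = [Sn²⁺(aq)] / [Pd²⁺(aq)] = 0.00308 and log Q = −2.512.
E = E° − (0.0621/n)·log Q = +1.07 − (0.0621/2)(−2.512) = +1.148 V.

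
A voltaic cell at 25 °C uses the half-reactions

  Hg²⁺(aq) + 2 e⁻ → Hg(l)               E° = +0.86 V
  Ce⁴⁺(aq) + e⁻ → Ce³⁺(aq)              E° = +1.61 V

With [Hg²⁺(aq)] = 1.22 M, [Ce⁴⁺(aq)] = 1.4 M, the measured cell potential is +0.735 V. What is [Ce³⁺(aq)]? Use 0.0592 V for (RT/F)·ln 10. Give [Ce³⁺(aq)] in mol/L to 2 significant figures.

2.3 M

Ce⁴⁺/Ce³⁺ is the cathode (higher E°); E°cell = +1.61 − (+0.86) = +0.75 V with n = 2.
Since E = E° − (0.0592/n)·log Q, log Q = n(E° − E)/0.0592 = 0.507.
Balancing electrons gives 2 Ce⁴⁺(aq) + Hg(l) → 2 Ce³⁺(aq) + Hg²⁺(aq); thus Q = ([Ce³⁺(aq)]^2·[Hg²⁺(aq)]) / [Ce⁴⁺(aq)]^2.
Isolating [Ce³⁺(aq)] in Q = 10^{0.507} yields log [Ce³⁺(aq)] = 0.356, i.e. 2.3 M.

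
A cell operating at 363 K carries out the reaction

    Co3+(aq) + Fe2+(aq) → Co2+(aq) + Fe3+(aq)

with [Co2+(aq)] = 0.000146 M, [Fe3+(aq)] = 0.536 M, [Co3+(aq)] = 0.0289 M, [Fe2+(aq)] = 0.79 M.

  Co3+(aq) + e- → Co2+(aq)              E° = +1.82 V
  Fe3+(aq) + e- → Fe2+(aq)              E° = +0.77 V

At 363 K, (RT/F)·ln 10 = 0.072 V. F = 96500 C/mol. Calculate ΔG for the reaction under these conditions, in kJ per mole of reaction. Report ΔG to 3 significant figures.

−118 kJ/mol

The standard cell potential is +1.82 − (+0.77) = +1.05 V, with n = 1 electron in the balanced equation.
The reaction quotient is ([Co2+(aq)]·[Fe3+(aq)]) / ([Co3+(aq)]·[Fe2+(aq)]) = 0.00343; by Nernst, E = +1.05 − (0.072/1)(−2.465) = +1.2275 V.
ΔG = −nFE = −(1)(96500)(+1.2275) J/mol = −118 kJ/mol.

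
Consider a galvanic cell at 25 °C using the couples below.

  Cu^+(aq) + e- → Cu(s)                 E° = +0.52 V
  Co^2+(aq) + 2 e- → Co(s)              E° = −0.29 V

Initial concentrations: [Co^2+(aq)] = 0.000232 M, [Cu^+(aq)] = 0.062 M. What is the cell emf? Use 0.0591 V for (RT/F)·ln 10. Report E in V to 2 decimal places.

+0.85 V

Cu⁺/Cu is reduced (cathode, E° = +0.52 V) and Co²⁺/Co is oxidized (anode).
E°cell = +0.52 − (−0.29) = +0.81 V, with n = 2 electrons transferred.
Balancing gives 2 Cu^+(aq) + Co(s) → 2 Cu(s) + Co^2+(aq); hence Q = [Co^2+(aq)] / [Cu^+(aq)]^2 = 0.0604 (log Q = −1.219).
Applying E = E° − (RT ln10/nF)·log Q gives +0.81 − (0.0591/2)(−1.219) = +0.85 V.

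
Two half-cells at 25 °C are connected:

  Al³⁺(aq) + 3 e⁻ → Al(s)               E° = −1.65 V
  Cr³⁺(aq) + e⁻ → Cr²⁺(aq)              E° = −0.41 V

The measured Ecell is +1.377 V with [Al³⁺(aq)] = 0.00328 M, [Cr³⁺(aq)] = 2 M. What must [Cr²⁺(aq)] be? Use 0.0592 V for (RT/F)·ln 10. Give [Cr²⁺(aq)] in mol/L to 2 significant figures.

0.065 M

Cr³⁺/Cr²⁺ is the cathode (higher E°); E°cell = −0.41 − (−1.65) = +1.24 V with n = 3.
From the Nernst equation, log Q = n(E° − E)/0.0592 = 3·(+1.24 − (+1.377))/0.0592 = −6.943.
Balancing electrons gives 3 Cr³⁺(aq) + Al(s) → 3 Cr²⁺(aq) + Al³⁺(aq); thus Q = ([Cr²⁺(aq)]^3·[Al³⁺(aq)]) / [Cr³⁺(aq)]^3.
Solving for the unknown gives log [Cr²⁺(aq)] = −1.185, so [Cr²⁺(aq)] ≈ 0.065 M.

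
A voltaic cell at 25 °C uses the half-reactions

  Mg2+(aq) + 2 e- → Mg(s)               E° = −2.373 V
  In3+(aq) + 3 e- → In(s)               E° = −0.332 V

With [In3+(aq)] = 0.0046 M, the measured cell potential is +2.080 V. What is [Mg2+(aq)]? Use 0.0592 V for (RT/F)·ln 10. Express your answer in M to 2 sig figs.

The In³⁺/In couple has the larger reduction potential, so it is the cathode: E°cell = −0.332 − (−2.373) = +2.041 V and n = 6.
Since E = E° − (0.0592/n)·log Q, log Q = n(E° − E)/0.0592 = −3.953.
For 2 In3+(aq) + 3 Mg(s) → 2 In(s) + 3 Mg2+(aq), the reaction quotient is Q = [Mg2+(aq)]^3 / [In3+(aq)]^2.
Substituting the known concentrations and solving, log [Mg2+(aq)] = −2.876 and [Mg2+(aq)] = 0.0013 M.

0.0013 M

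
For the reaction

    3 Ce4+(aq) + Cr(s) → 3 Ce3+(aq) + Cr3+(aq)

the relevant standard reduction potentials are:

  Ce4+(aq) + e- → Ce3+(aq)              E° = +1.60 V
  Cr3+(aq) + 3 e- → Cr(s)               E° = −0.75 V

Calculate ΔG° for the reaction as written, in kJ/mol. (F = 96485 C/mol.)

−680 kJ/mol

In the reaction as written Ce4+(aq) is reduced, so the Ce⁴⁺/Ce³⁺ couple is the cathode and Cr³⁺/Cr is the anode.
E°cell = +1.60 − (−0.75) = +2.35 V; balancing electrons gives n = 3.
ΔG° = −nFE°cell = −(3)(96485)(+2.35) J/mol = −680 kJ/mol.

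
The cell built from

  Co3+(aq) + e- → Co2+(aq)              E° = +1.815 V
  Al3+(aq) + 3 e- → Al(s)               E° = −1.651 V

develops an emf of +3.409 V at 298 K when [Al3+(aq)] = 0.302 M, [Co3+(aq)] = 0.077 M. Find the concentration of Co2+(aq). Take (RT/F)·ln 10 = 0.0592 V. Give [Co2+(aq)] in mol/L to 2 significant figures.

1.1 M

Co³⁺/Co²⁺ is the cathode (higher E°); E°cell = +1.815 − (−1.651) = +3.466 V with n = 3.
Since E = E° − (0.0592/n)·log Q, log Q = n(E° − E)/0.0592 = 2.889.
The balanced reaction is 3 Co3+(aq) + Al(s) → 3 Co2+(aq) + Al3+(aq), so Q = ([Co2+(aq)]^3·[Al3+(aq)]) / [Co3+(aq)]^3.
Solving for the unknown gives log [Co2+(aq)] = 0.023, so [Co2+(aq)] ≈ 1.1 M.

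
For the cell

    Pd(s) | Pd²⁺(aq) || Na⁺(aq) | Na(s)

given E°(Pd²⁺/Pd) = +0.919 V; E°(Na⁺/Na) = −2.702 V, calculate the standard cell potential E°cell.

By convention the left-hand electrode in cell notation is the anode (oxidation) and the right-hand electrode is the cathode (reduction).
E°cell = E°(right) − E°(left) = −2.702 − (+0.919) = −3.621 V.
The negative sign shows that, as written, the cell would require an external voltage to drive the reaction.

−3.621 V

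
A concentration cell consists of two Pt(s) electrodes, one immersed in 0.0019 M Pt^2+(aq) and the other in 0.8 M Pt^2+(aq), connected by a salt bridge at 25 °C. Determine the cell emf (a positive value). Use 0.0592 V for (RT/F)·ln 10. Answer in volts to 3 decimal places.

0.078 V

For a concentration cell E°cell = 0, since both electrodes use the same couple.
The compartment with the higher Pt^2+(aq) concentration (0.8 M) acts as the cathode; ions are reduced there and produced at the dilute (0.0019 M) anode.
With n = 2, Ecell = −(0.0592/2)·log([dilute]/[conc]) = −(0.0592/2)·log(0.0019/0.8) = +0.078 V.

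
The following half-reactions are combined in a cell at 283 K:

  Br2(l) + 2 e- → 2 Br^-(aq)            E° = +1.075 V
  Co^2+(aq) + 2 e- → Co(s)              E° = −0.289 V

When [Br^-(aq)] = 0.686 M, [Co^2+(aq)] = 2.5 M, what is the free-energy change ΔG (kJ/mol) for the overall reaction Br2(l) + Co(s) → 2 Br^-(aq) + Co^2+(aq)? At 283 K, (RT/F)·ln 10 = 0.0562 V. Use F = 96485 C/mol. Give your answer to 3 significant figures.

With Br₂/Br⁻ reduced at the cathode, E°cell = +1.075 − (−0.289) = +1.364 V and n = 2.
Q = [Br^-(aq)]^2·[Co^2+(aq)] = 1.18, so log Q = 0.071 and E = +1.364 − (0.0562/2)(0.071) = +1.3620 V.
ΔG = −nFE = −(2)(96485)(+1.3620) J/mol = −263 kJ/mol.

−263 kJ/mol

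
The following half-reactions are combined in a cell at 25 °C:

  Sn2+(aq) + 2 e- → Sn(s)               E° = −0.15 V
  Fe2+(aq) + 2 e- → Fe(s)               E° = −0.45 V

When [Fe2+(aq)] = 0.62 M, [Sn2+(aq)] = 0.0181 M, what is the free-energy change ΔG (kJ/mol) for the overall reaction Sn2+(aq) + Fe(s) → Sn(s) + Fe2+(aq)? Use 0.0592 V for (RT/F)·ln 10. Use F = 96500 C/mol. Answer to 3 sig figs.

With Sn²⁺/Sn reduced at the cathode, E°cell = −0.15 − (−0.45) = +0.30 V and n = 2.
The reaction quotient is [Fe2+(aq)] / [Sn2+(aq)] = 34.3; by Nernst, E = +0.30 − (0.0592/2)(1.535) = +0.2546 V.
ΔG = −nFE = −(2)(96500)(+0.2546) J/mol = −49.1 kJ/mol.

−49.1 kJ/mol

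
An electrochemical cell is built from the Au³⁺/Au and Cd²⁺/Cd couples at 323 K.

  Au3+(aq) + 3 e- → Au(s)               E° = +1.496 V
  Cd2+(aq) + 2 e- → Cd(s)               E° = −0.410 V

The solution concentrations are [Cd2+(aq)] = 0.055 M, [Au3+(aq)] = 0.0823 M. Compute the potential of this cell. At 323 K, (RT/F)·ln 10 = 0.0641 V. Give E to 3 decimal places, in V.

+1.923 V

The Au³⁺/Au couple has the more positive E°, so it is the cathode; Cd²⁺/Cd is the anode.
E°cell = E°cat − E°an = +1.496 − (−0.410) = +1.906 V; n = 6.
Balancing gives 2 Au3+(aq) + 3 Cd(s) → 2 Au(s) + 3 Cd2+(aq); hence Q = [Cd2+(aq)]^3 / [Au3+(aq)]^2 = 0.0246 (log Q = −1.610).
Applying E = E° − (RT ln10/nF)·log Q gives +1.906 − (0.0641/6)(−1.610) = +1.923 V.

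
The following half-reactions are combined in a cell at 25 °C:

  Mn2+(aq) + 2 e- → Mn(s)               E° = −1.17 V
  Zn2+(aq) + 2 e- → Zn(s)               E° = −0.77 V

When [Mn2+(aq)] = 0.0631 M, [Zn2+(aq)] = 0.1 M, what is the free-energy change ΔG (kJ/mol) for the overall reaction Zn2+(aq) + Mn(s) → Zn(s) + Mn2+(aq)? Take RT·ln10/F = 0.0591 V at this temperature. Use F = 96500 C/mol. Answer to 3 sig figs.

−78.3 kJ/mol

The standard cell potential is −0.77 − (−1.17) = +0.40 V, with n = 2 electrons in the balanced equation.
Here Q = [Mn2+(aq)] / [Zn2+(aq)] = 0.631 (log Q = −0.200), giving E = +0.40 − (0.0591/2)·(−0.200) = +0.4059 V.
Finally ΔG = −nFE = −(2)(96500 C/mol)(+0.4059 V) = −78.3 kJ/mol.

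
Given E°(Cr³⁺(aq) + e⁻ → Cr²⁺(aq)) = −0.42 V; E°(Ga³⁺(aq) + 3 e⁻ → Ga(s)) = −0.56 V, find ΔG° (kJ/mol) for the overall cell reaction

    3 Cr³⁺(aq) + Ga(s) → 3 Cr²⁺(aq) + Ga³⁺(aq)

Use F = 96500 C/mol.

−40.5 kJ/mol

In the reaction as written Cr³⁺(aq) is reduced, so the Cr³⁺/Cr²⁺ couple is the cathode and Ga³⁺/Ga is the anode.
E°cell = −0.42 − (−0.56) = +0.14 V; balancing electrons gives n = 3.
ΔG° = −nFE°cell = −(3)(96500)(+0.14) J/mol = −40.5 kJ/mol.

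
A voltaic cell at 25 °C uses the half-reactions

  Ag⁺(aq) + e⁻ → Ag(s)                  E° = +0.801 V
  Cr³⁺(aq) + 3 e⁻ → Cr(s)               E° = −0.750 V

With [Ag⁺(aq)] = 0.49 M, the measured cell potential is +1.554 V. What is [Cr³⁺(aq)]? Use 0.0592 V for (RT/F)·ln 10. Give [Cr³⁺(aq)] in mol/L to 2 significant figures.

0.083 M

The Ag⁺/Ag couple has the larger reduction potential, so it is the cathode: E°cell = +0.801 − (−0.750) = +1.551 V and n = 3.
Since E = E° − (0.0592/n)·log Q, log Q = n(E° − E)/0.0592 = −0.152.
The balanced reaction is 3 Ag⁺(aq) + Cr(s) → 3 Ag(s) + Cr³⁺(aq), so Q = [Cr³⁺(aq)] / [Ag⁺(aq)]^3.
Isolating [Cr³⁺(aq)] in Q = 10^{−0.152} yields log [Cr³⁺(aq)] = −1.081, i.e. 0.083 M.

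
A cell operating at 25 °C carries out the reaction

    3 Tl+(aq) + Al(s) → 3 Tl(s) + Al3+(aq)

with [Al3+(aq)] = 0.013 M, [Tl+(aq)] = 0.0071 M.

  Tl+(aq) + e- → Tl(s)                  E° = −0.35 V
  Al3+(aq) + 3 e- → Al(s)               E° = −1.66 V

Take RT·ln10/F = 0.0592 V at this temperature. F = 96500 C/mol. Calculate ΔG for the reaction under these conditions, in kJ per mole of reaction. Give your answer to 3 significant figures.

The standard cell potential is −0.35 − (−1.66) = +1.31 V, with n = 3 electrons in the balanced equation.
Here Q = [Al3+(aq)] / [Tl+(aq)]^3 = 3.63×10^4 (log Q = 4.560), giving E = +1.31 − (0.0592/3)·(4.560) = +1.2200 V.
Then ΔG = −nFE = −3 × 96500 × +1.2200 J/mol = −353 kJ/mol.

−353 kJ/mol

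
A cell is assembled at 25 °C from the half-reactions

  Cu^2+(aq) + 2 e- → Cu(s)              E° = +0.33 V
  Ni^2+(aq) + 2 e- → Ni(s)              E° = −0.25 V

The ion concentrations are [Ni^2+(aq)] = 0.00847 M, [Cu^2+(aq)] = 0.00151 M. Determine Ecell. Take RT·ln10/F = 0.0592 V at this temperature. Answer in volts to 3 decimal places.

+0.558 V

The Cu²⁺/Cu couple has the more positive E°, so it is the cathode; Ni²⁺/Ni is the anode.
E°cell = E°cat − E°an = +0.33 − (−0.25) = +0.58 V; n = 2.
The balanced reaction is Cu^2+(aq) + Ni(s) → Cu(s) + Ni^2+(aq), so Q = [Ni^2+(aq)] / [Cu^2+(aq)] = 5.61 and log Q = 0.749.
E = E° − (0.0592/n)·log Q = +0.58 − (0.0592/2)(0.749) = +0.558 V.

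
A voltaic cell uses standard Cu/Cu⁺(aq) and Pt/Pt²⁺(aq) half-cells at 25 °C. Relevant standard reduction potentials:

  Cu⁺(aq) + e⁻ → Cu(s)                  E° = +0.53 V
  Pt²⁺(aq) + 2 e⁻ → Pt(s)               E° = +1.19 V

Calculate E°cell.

+0.66 V

Of the two couples in this cell, the one with the more positive reduction potential is reduced at the cathode: here that is Pt²⁺/Pt (+1.19 V); Cu⁺/Cu (+0.53 V) is the anode.
E°cell = E°(cathode) − E°(anode) = +1.19 − (+0.53) = +0.66 V.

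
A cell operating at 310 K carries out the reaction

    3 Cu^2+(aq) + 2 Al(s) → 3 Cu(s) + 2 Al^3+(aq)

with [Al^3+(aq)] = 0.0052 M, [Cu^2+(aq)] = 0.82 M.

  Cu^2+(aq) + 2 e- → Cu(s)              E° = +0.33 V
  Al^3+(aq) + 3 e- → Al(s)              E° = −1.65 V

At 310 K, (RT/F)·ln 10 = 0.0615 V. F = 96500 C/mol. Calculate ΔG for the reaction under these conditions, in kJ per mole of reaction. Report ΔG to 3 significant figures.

The standard cell potential is +0.33 − (−1.65) = +1.98 V, with n = 6 electrons in the balanced equation.
Here Q = [Al^3+(aq)]^2 / [Cu^2+(aq)]^3 = 4.9×10^−5 (log Q = −4.309), giving E = +1.98 − (0.0615/6)·(−4.309) = +2.0242 V.
Then ΔG = −nFE = −6 × 96500 × +2.0242 J/mol = −1170 kJ/mol.

−1170 kJ/mol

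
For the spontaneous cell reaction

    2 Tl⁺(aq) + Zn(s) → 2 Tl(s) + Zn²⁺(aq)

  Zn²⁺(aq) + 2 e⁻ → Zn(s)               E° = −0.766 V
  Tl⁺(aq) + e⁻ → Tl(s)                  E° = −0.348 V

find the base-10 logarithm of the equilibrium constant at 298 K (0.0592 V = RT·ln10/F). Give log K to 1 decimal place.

The Tl⁺/Tl couple is reduced (cathode); E°cell = −0.348 − (−0.766) = +0.418 V with n = 2.
At equilibrium E = 0, so log K = nE°cell / 0.0592 = (2)(+0.418) / 0.0592 = 14.1.

log K = 14.1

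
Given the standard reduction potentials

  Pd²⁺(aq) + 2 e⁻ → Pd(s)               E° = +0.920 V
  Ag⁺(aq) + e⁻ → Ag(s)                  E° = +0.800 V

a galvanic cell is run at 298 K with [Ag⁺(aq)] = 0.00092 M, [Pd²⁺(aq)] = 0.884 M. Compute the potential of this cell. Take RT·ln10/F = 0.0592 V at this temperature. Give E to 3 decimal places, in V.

The Pd²⁺/Pd couple has the more positive E°, so it is the cathode; Ag⁺/Ag is the anode.
The standard potential is +0.920 − (+0.800) = +0.120 V and the balanced reaction transfers n = 2 electrons.
Balancing gives Pd²⁺(aq) + 2 Ag(s) → Pd(s) + 2 Ag⁺(aq); hence Q = [Ag⁺(aq)]^2 / [Pd²⁺(aq)] = 9.57×10^−7 (log Q = −6.019).
E = E° − (0.0592/n)·log Q = +0.120 − (0.0592/2)(−6.019) = +0.298 V.

+0.298 V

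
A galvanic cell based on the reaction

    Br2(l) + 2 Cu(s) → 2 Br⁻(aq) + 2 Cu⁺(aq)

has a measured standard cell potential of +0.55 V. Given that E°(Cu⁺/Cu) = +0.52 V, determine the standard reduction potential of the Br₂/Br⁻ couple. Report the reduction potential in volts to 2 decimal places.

+1.07 V

In the reaction as written the Br₂/Br⁻ couple is reduced (cathode) and Cu⁺/Cu is oxidized (anode), so E°cell = E°(Br₂/Br⁻) − E°(Cu⁺/Cu).
E°(Br₂/Br⁻) = E°cell + E°(anode) = +0.55 + (+0.52) = +1.07 V.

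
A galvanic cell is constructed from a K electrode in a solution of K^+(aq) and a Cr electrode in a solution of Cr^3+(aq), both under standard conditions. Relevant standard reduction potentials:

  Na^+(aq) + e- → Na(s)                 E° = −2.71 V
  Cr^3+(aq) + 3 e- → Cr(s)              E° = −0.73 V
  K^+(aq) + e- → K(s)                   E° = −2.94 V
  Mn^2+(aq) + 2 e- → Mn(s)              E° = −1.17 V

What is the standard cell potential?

+2.21 V

Of the two couples in this cell, the one with the more positive reduction potential is reduced at the cathode: here that is Cr³⁺/Cr (−0.73 V); K⁺/K (−2.94 V) is the anode.
E°cell = E°(cathode) − E°(anode) = −0.73 − (−2.94) = +2.21 V.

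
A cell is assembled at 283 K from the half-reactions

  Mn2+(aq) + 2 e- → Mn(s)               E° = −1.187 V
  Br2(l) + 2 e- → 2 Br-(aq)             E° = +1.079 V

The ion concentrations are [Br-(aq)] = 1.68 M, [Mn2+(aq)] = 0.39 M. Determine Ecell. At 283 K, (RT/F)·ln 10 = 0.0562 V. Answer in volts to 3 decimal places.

+2.265 V

Since E°(Br₂/Br⁻) > E°(Mn²⁺/Mn), Br₂/Br⁻ serves as the cathode.
E°cell = E°cat − E°an = +1.079 − (−1.187) = +2.266 V; n = 2.
Balancing gives Br2(l) + Mn(s) → 2 Br-(aq) + Mn2+(aq); hence Q = [Br-(aq)]^2·[Mn2+(aq)] = 1.1 (log Q = 0.042).
By the Nernst equation, E = +2.266 − (0.0562/2)·(0.042) = +2.265 V.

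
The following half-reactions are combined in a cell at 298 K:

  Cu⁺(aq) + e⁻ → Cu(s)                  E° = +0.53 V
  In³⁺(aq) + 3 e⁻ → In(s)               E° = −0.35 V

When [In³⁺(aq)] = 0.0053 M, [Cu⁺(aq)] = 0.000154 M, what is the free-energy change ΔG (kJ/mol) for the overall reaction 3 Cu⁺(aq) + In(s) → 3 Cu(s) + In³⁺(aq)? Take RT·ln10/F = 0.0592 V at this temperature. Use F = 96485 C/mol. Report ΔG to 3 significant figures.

−202 kJ/mol

The standard cell potential is +0.53 − (−0.35) = +0.88 V, with n = 3 electrons in the balanced equation.
Q = [In³⁺(aq)] / [Cu⁺(aq)]^3 = 1.45×10^9, so log Q = 9.162 and E = +0.88 − (0.0592/3)(9.162) = +0.6992 V.
Finally ΔG = −nFE = −(3)(96485 C/mol)(+0.6992 V) = −202 kJ/mol.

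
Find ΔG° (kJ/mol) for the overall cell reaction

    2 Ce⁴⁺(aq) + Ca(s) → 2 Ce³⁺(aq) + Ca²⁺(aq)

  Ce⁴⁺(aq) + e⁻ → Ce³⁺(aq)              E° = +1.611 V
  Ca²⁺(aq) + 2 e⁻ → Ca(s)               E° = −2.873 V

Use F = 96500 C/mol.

−865 kJ/mol

In the reaction as written Ce⁴⁺(aq) is reduced, so the Ce⁴⁺/Ce³⁺ couple is the cathode and Ca²⁺/Ca is the anode.
E°cell = +1.611 − (−2.873) = +4.484 V; balancing electrons gives n = 2.
ΔG° = −nFE°cell = −(2)(96500)(+4.484) J/mol = −865 kJ/mol.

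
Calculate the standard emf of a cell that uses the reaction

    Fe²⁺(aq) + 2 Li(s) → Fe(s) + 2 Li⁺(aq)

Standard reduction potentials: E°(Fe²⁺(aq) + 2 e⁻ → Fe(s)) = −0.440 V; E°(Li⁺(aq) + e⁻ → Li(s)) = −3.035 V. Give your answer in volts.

+2.595 V

Fe²⁺(aq) gains electrons, so the Fe²⁺/Fe couple is the cathode; the Li⁺/Li couple is the anode.
E°cell = E°(cathode) − E°(anode) = −0.440 − (−3.035) = +2.595 V.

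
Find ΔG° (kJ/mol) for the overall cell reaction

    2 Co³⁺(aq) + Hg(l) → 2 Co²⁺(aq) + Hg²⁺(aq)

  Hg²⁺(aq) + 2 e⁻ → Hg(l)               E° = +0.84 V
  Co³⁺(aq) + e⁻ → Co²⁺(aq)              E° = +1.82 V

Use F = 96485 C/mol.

In the reaction as written Co³⁺(aq) is reduced, so the Co³⁺/Co²⁺ couple is the cathode and Hg²⁺/Hg is the anode.
E°cell = +1.82 − (+0.84) = +0.98 V; balancing electrons gives n = 2.
ΔG° = −nFE°cell = −(2)(96485)(+0.98) J/mol = −189 kJ/mol.

−189 kJ/mol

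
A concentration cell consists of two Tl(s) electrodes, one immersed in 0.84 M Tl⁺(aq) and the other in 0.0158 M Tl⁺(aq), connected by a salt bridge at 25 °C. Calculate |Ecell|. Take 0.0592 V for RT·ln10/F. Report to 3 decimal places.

0.102 V

For a concentration cell E°cell = 0, since both electrodes use the same couple.
The compartment with the higher Tl⁺(aq) concentration (0.84 M) acts as the cathode; ions are reduced there and produced at the dilute (0.0158 M) anode.
With n = 1, Ecell = −(0.0592/1)·log([dilute]/[conc]) = −(0.0592/1)·log(0.0158/0.84) = +0.102 V.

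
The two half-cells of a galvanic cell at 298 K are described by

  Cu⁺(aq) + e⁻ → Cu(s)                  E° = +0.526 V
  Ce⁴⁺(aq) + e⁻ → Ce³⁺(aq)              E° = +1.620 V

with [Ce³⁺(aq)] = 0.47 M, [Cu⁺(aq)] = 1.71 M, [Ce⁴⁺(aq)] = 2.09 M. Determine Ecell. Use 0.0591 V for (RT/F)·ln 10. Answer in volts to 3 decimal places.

Ce⁴⁺/Ce³⁺ is reduced (cathode, E° = +1.620 V) and Cu⁺/Cu is oxidized (anode).
The standard potential is +1.620 − (+0.526) = +1.094 V and the balanced reaction transfers n = 1 electron.
For the overall reaction Ce⁴⁺(aq) + Cu(s) → Ce³⁺(aq) + Cu⁺(aq), Q = ([Ce³⁺(aq)]·[Cu⁺(aq)]) / [Ce⁴⁺(aq)] = 0.385, giving log Q = −0.415.
By the Nernst equation, E = +1.094 − (0.0591/1)·(−0.415) = +1.119 V.

+1.119 V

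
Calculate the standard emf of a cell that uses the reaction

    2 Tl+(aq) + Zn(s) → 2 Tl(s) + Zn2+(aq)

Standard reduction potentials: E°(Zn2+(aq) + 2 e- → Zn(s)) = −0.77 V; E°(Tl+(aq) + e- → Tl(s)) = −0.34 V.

+0.43 V

Tl+(aq) gains electrons, so the Tl⁺/Tl couple is the cathode; the Zn²⁺/Zn couple is the anode.
E°cell = E°(cathode) − E°(anode) = −0.34 − (−0.77) = +0.43 V.
The positive value indicates the reaction is spontaneous as written.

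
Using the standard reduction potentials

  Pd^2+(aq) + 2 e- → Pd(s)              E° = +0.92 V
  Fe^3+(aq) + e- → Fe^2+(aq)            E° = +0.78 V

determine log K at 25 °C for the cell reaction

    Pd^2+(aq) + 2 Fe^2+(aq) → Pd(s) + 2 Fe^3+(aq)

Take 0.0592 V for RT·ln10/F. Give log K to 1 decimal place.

log K = 4.7

The Pd²⁺/Pd couple is reduced (cathode); E°cell = +0.92 − (+0.78) = +0.14 V with n = 2.
At equilibrium E = 0, so log K = nE°cell / 0.0592 = (2)(+0.14) / 0.0592 = 4.7.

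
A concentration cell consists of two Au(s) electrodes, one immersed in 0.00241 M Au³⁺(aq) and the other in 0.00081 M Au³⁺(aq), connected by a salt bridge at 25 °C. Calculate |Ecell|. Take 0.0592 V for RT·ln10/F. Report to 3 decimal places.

0.009 V

For a concentration cell E°cell = 0, since both electrodes use the same couple.
The compartment with the higher Au³⁺(aq) concentration (0.00241 M) acts as the cathode; ions are reduced there and produced at the dilute (0.00081 M) anode.
With n = 3, Ecell = −(0.0592/3)·log([dilute]/[conc]) = −(0.0592/3)·log(0.00081/0.00241) = +0.009 V.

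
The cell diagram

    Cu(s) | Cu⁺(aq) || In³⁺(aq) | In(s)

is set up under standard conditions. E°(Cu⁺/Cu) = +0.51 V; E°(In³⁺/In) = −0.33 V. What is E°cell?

−0.84 V

By convention the left-hand electrode in cell notation is the anode (oxidation) and the right-hand electrode is the cathode (reduction).
E°cell = E°(right) − E°(left) = −0.33 − (+0.51) = −0.84 V.
The negative sign shows that, as written, the cell would require an external voltage to drive the reaction.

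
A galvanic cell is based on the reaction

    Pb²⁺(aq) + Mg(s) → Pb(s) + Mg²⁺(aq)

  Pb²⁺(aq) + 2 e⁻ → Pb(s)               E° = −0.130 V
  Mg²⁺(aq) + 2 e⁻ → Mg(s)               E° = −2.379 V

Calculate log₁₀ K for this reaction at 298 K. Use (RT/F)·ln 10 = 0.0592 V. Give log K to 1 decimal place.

The Pb²⁺/Pb couple is reduced (cathode); E°cell = −0.130 − (−2.379) = +2.249 V with n = 2.
At equilibrium E = 0, so log K = nE°cell / 0.0592 = (2)(+2.249) / 0.0592 = 76.0.

log K = 76.0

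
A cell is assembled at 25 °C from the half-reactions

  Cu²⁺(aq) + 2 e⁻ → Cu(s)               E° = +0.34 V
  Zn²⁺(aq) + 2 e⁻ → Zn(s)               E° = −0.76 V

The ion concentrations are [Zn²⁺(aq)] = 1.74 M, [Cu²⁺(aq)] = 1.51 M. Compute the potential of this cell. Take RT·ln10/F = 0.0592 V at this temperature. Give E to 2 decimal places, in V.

The Cu²⁺/Cu couple has the more positive E°, so it is the cathode; Zn²⁺/Zn is the anode.
E°cell = +0.34 − (−0.76) = +1.10 V, with n = 2 electrons transferred.
Balancing gives Cu²⁺(aq) + Zn(s) → Cu(s) + Zn²⁺(aq); hence Q = [Zn²⁺(aq)] / [Cu²⁺(aq)] = 1.15 (log Q = 0.062).
Applying E = E° − (RT ln10/nF)·log Q gives +1.10 − (0.0592/2)(0.062) = +1.10 V.

+1.10 V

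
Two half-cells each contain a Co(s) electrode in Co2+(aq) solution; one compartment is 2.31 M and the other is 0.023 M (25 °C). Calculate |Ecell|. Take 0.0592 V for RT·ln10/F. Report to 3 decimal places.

0.059 V

For a concentration cell E°cell = 0, since both electrodes use the same couple.
The compartment with the higher Co2+(aq) concentration (2.31 M) acts as the cathode; ions are reduced there and produced at the dilute (0.023 M) anode.
With n = 2, Ecell = −(0.0592/2)·log([dilute]/[conc]) = −(0.0592/2)·log(0.023/2.31) = +0.059 V.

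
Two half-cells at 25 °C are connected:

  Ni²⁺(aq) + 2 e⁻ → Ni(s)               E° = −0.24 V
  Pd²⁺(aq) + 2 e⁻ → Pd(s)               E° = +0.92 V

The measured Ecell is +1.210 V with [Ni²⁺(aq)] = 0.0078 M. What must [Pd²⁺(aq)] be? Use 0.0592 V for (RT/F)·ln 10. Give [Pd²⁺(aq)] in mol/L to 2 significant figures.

0.38 M

Pd²⁺/Pd is the cathode (higher E°); E°cell = +0.92 − (−0.24) = +1.16 V with n = 2.
From the Nernst equation, log Q = n(E° − E)/0.0592 = 2·(+1.16 − (+1.210))/0.0592 = −1.689.
For Pd²⁺(aq) + Ni(s) → Pd(s) + Ni²⁺(aq), the reaction quotient is Q = [Ni²⁺(aq)] / [Pd²⁺(aq)].
Isolating [Pd²⁺(aq)] in Q = 10^{−1.689} yields log [Pd²⁺(aq)] = −0.419, i.e. 0.38 M.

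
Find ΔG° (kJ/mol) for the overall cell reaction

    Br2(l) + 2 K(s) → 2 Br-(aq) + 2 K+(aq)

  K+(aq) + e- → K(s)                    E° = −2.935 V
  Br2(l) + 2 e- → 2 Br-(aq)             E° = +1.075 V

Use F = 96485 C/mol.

In the reaction as written Br2(l) is reduced, so the Br₂/Br⁻ couple is the cathode and K⁺/K is the anode.
E°cell = +1.075 − (−2.935) = +4.010 V; balancing electrons gives n = 2.
ΔG° = −nFE°cell = −(2)(96485)(+4.010) J/mol = −774 kJ/mol.

−774 kJ/mol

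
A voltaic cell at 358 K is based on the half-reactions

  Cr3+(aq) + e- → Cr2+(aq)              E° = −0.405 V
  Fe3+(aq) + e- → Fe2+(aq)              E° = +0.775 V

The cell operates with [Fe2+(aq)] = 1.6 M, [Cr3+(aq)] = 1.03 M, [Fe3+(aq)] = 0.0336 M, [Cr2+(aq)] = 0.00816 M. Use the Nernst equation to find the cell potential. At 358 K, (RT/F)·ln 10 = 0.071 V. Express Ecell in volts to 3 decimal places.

+0.912 V

Since E°(Fe³⁺/Fe²⁺) > E°(Cr³⁺/Cr²⁺), Fe³⁺/Fe²⁺ serves as the cathode.
The standard potential is +0.775 − (−0.405) = +1.180 V and the balanced reaction transfers n = 1 electron.
For the overall reaction Fe3+(aq) + Cr2+(aq) → Fe2+(aq) + Cr3+(aq), Q = ([Fe2+(aq)]·[Cr3+(aq)]) / ([Fe3+(aq)]·[Cr2+(aq)]) = 6.01×10^3, giving log Q = 3.779.
Applying E = E° − (RT ln10/nF)·log Q gives +1.180 − (0.071/1)(3.779) = +0.912 V.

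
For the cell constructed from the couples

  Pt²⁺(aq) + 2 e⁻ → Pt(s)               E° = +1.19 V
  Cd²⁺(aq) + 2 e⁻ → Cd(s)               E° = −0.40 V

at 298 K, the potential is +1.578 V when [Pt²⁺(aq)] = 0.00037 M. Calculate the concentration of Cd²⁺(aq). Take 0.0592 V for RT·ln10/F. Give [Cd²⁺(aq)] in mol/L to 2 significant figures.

0.00094 M

With Pt²⁺/Pt at the cathode and Cd²⁺/Cd at the anode, E°cell = +1.19 − (−0.40) = +1.59 V (n = 2).
From the Nernst equation, log Q = n(E° − E)/0.0592 = 2·(+1.59 − (+1.578))/0.0592 = 0.405.
The balanced reaction is Pt²⁺(aq) + Cd(s) → Pt(s) + Cd²⁺(aq), so Q = [Cd²⁺(aq)] / [Pt²⁺(aq)].
Solving for the unknown gives log [Cd²⁺(aq)] = −3.027, so [Cd²⁺(aq)] ≈ 0.00094 M.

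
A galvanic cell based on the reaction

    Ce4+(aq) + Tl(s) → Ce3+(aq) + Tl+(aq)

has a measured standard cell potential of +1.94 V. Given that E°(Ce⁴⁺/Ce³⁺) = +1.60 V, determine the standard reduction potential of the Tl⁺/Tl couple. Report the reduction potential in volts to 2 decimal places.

−0.34 V

In the reaction as written the Ce⁴⁺/Ce³⁺ couple is reduced (cathode) and Tl⁺/Tl is oxidized (anode), so E°cell = E°(Ce⁴⁺/Ce³⁺) − E°(Tl⁺/Tl).
E°(Tl⁺/Tl) = E°(cathode) − E°cell = +1.60 − (+1.94) = −0.34 V.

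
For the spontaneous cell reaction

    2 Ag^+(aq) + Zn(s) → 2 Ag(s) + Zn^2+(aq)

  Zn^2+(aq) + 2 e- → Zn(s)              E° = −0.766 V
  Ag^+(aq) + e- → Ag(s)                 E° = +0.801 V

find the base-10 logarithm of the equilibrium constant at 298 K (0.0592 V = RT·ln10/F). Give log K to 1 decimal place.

The Ag⁺/Ag couple is reduced (cathode); E°cell = +0.801 − (−0.766) = +1.567 V with n = 2.
At equilibrium E = 0, so log K = nE°cell / 0.0592 = (2)(+1.567) / 0.0592 = 52.9.

log K = 52.9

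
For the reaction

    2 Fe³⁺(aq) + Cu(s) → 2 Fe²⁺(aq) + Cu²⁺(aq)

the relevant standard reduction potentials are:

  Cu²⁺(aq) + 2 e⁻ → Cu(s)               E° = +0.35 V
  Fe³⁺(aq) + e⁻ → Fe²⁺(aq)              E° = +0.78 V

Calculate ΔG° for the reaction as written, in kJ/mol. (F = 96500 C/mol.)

−83.0 kJ/mol

In the reaction as written Fe³⁺(aq) is reduced, so the Fe³⁺/Fe²⁺ couple is the cathode and Cu²⁺/Cu is the anode.
E°cell = +0.78 − (+0.35) = +0.43 V; balancing electrons gives n = 2.
ΔG° = −nFE°cell = −(2)(96500)(+0.43) J/mol = −83.0 kJ/mol.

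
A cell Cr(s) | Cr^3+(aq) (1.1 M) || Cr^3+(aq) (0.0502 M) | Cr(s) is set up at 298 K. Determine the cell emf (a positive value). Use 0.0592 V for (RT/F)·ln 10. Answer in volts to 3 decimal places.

For a concentration cell E°cell = 0, since both electrodes use the same couple.
The compartment with the higher Cr^3+(aq) concentration (1.1 M) acts as the cathode; ions are reduced there and produced at the dilute (0.0502 M) anode.
With n = 3, Ecell = −(0.0592/3)·log([dilute]/[conc]) = −(0.0592/3)·log(0.0502/1.1) = +0.026 V.

0.026 V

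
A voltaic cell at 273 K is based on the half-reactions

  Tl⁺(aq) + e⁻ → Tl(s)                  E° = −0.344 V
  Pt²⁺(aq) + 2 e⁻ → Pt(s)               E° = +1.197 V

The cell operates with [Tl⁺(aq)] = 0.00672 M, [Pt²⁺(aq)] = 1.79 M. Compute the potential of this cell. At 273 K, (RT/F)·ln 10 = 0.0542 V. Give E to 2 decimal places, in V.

Pt²⁺/Pt is reduced (cathode, E° = +1.197 V) and Tl⁺/Tl is oxidized (anode).
E°cell = +1.197 − (−0.344) = +1.541 V, with n = 2 electrons transferred.
The balanced reaction is Pt²⁺(aq) + 2 Tl(s) → Pt(s) + 2 Tl⁺(aq), so Q = [Tl⁺(aq)]^2 / [Pt²⁺(aq)] = 2.52×10^−5 and log Q = −4.598.
E = E° − (0.0542/n)·log Q = +1.541 − (0.0542/2)(−4.598) = +1.67 V.

+1.67 V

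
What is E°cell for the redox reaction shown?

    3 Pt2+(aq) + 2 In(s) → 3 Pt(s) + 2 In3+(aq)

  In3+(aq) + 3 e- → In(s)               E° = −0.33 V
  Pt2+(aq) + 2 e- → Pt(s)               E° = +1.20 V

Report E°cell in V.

+1.53 V

Pt2+(aq) gains electrons, so the Pt²⁺/Pt couple is the cathode; the In³⁺/In couple is the anode.
E°cell = E°(cathode) − E°(anode) = +1.20 − (−0.33) = +1.53 V.
The positive value indicates the reaction is spontaneous as written.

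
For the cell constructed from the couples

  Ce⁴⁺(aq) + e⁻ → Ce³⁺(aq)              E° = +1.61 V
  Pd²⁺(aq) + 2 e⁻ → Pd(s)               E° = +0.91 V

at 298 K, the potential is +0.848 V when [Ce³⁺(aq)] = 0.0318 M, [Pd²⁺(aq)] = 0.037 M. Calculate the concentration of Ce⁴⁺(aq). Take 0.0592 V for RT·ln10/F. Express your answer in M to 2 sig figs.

1.9 M

With Ce⁴⁺/Ce³⁺ at the cathode and Pd²⁺/Pd at the anode, E°cell = +1.61 − (+0.91) = +0.70 V (n = 2).
Since E = E° − (0.0592/n)·log Q, log Q = n(E° − E)/0.0592 = −5.000.
The balanced reaction is 2 Ce⁴⁺(aq) + Pd(s) → 2 Ce³⁺(aq) + Pd²⁺(aq), so Q = ([Ce³⁺(aq)]^2·[Pd²⁺(aq)]) / [Ce⁴⁺(aq)]^2.
Substituting the known concentrations and solving, log [Ce⁴⁺(aq)] = 0.287 and [Ce⁴⁺(aq)] = 1.9 M.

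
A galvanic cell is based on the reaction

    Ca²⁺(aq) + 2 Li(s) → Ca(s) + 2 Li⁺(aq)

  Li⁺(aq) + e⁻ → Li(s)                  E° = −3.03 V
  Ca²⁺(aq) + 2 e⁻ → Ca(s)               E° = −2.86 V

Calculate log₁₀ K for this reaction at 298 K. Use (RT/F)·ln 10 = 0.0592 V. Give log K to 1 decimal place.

log K = 5.7

The Ca²⁺/Ca couple is reduced (cathode); E°cell = −2.86 − (−3.03) = +0.17 V with n = 2.
At equilibrium E = 0, so log K = nE°cell / 0.0592 = (2)(+0.17) / 0.0592 = 5.7.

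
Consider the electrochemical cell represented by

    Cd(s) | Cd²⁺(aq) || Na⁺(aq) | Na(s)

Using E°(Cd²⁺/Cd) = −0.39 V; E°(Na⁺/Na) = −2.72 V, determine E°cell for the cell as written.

−2.33 V

By convention the left-hand electrode in cell notation is the anode (oxidation) and the right-hand electrode is the cathode (reduction).
E°cell = E°(right) − E°(left) = −2.72 − (−0.39) = −2.33 V.
The negative sign shows that, as written, the cell would require an external voltage to drive the reaction.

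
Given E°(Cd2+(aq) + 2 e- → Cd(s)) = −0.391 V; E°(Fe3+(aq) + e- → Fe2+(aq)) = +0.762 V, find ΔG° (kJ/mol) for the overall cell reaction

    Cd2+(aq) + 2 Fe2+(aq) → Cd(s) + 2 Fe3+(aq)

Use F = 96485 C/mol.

+222 kJ/mol

In the reaction as written Cd2+(aq) is reduced, so the Cd²⁺/Cd couple is the cathode and Fe³⁺/Fe²⁺ is the anode.
E°cell = −0.391 − (+0.762) = −1.153 V; balancing electrons gives n = 2.
ΔG° = −nFE°cell = −(2)(96485)(−1.153) J/mol = +222 kJ/mol.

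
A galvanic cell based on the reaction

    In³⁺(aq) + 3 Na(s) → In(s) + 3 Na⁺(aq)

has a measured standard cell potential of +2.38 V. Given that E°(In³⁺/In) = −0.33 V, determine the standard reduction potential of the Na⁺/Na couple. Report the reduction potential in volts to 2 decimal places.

In the reaction as written the In³⁺/In couple is reduced (cathode) and Na⁺/Na is oxidized (anode), so E°cell = E°(In³⁺/In) − E°(Na⁺/Na).
E°(Na⁺/Na) = E°(cathode) − E°cell = −0.33 − (+2.38) = −2.71 V.

−2.71 V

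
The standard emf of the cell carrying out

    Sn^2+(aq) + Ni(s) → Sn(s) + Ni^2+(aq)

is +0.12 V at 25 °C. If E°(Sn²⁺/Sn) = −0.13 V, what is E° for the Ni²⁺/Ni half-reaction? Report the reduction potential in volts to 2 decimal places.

−0.25 V

In the reaction as written the Sn²⁺/Sn couple is reduced (cathode) and Ni²⁺/Ni is oxidized (anode), so E°cell = E°(Sn²⁺/Sn) − E°(Ni²⁺/Ni).
E°(Ni²⁺/Ni) = E°(cathode) − E°cell = −0.13 − (+0.12) = −0.25 V.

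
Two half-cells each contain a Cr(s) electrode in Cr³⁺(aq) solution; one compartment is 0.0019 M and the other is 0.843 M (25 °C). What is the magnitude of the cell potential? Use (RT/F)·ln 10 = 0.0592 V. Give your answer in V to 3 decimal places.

For a concentration cell E°cell = 0, since both electrodes use the same couple.
The compartment with the higher Cr³⁺(aq) concentration (0.843 M) acts as the cathode; ions are reduced there and produced at the dilute (0.0019 M) anode.
With n = 3, Ecell = −(0.0592/3)·log([dilute]/[conc]) = −(0.0592/3)·log(0.0019/0.843) = +0.052 V.

0.052 V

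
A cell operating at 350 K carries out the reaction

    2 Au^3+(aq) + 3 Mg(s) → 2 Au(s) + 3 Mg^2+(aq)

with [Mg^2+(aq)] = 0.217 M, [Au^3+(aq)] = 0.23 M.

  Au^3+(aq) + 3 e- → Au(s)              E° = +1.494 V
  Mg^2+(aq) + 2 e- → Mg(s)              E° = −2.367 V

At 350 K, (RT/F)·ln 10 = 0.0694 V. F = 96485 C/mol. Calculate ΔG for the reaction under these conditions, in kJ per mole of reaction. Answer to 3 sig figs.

−2240 kJ/mol

E°cell = +1.494 − (−2.367) = +3.861 V; the balanced reaction transfers n = 6 electrons.
Q = [Mg^2+(aq)]^3 / [Au^3+(aq)]^2 = 0.193, so log Q = −0.714 and E = +3.861 − (0.0694/6)(−0.714) = +3.8693 V.
ΔG = −nFE = −(6)(96485)(+3.8693) J/mol = −2240 kJ/mol.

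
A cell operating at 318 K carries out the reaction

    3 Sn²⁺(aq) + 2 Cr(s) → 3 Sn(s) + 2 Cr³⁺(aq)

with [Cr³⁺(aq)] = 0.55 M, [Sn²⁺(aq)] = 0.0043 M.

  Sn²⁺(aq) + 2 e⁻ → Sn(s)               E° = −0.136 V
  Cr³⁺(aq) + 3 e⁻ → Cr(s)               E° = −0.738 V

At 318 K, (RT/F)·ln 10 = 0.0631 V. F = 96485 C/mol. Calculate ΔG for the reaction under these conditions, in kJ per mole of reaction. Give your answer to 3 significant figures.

−308 kJ/mol

The standard cell potential is −0.136 − (−0.738) = +0.602 V, with n = 6 electrons in the balanced equation.
The reaction quotient is [Cr³⁺(aq)]^2 / [Sn²⁺(aq)]^3 = 3.8×10^6; by Nernst, E = +0.602 − (0.0631/6)(6.580) = +0.5328 V.
Finally ΔG = −nFE = −(6)(96485 C/mol)(+0.5328 V) = −308 kJ/mol.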